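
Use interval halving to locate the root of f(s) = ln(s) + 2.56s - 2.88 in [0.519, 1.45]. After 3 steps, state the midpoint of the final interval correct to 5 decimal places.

f(0.519000) = -2.207211, f(1.450000) = 1.203564 (opposite signs)
step 1: m = 0.984500, f(m) = -0.375301 < 0 → root in [0.984500, 1.450000]
step 2: m = 1.217250, f(m) = 0.432754 > 0 → root in [0.984500, 1.217250]
step 3: m = 1.100875, f(m) = 0.034345 > 0 → root in [0.984500, 1.100875]
Midpoint of [0.984500, 1.100875] = 1.042687

1.04269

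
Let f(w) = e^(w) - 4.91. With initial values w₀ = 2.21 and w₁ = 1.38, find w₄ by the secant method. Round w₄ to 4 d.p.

f(w_0) = 4.205716, f(w_1) = -0.935098
w_2 = 1.380000 - (-0.935098)·(1.380000 - 2.210000)/(-0.935098 - (4.205716)) = 1.530974; f(w_2) = -0.287321
w_3 = 1.530974 - (-0.287321)·(1.530974 - 1.380000)/(-0.287321 - (-0.935098)) = 1.597939; f(w_3) = 0.032834
w_4 = 1.597939 - (0.032834)·(1.597939 - 1.530974)/(0.032834 - (-0.287321)) = 1.591071; f(w_4) = -0.000995

1.5911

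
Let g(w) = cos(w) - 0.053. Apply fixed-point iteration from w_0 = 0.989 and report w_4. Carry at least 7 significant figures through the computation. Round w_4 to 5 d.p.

w_1 = g(0.989000) = 0.496526
w_2 = g(0.496526) = 0.826243
w_3 = g(0.826243) = 0.624643
w_4 = g(0.624643) = 0.758172

0.75817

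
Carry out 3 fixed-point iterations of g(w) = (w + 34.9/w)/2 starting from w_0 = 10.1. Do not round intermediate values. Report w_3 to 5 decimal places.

5.90788

w_1 = g(10.100000) = 6.777723
w_2 = g(6.777723) = 5.963472
w_3 = g(5.963472) = 5.907884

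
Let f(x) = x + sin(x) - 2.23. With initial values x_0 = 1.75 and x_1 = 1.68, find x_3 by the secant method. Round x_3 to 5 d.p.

Secant update: x_(k+1) = x_k − f(x_k)·(x_k − x_(k-1))/(f(x_k) − f(x_(k-1))).
f(x_0) = 0.503986, f(x_1) = 0.444043
x_2 = 1.680000 - (0.444043)·(1.680000 - 1.750000)/(0.444043 - (0.503986)) = 1.161455; f(x_2) = -0.151162
x_3 = 1.161455 - (-0.151162)·(1.161455 - 1.680000)/(-0.151162 - (0.444043)) = 1.293148; f(x_3) = 0.024850

1.29315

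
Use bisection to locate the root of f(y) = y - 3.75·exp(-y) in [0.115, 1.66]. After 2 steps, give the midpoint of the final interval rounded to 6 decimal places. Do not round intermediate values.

f(0.115000) = -3.227623, f(1.660000) = 0.946979 (opposite signs)
step 1: m = 0.887500, f(m) = -0.656314 < 0 → root in [0.887500, 1.660000]
step 2: m = 1.273750, f(m) = 0.224573 > 0 → root in [0.887500, 1.273750]
Midpoint of [0.887500, 1.273750] = 1.080625

1.080625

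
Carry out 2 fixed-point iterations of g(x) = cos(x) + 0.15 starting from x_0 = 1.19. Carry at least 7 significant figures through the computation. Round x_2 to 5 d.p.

1.01699

x_1 = g(1.190000) = 0.521660
x_2 = g(0.521660) = 1.016993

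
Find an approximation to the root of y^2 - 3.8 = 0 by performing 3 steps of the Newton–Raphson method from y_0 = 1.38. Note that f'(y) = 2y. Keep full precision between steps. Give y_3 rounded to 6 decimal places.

1.949362

y_0 = 1.380000: f = -1.895600, f' = 2.760000 → y_1 = 1.380000 - (-1.895600)/(2.760000) = 2.066812
y_1 = 2.066812: f = 0.471710, f' = 4.133623 → y_2 = 2.066812 - (0.471710)/(4.133623) = 1.952696
y_2 = 1.952696: f = 0.013022, f' = 3.905392 → y_3 = 1.952696 - (0.013022)/(3.905392) = 1.949362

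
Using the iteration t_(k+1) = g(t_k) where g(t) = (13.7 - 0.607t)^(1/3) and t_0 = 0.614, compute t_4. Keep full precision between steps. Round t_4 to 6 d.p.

2.308276

t_1 = g(0.614000) = 2.370905
t_2 = g(2.370905) = 2.305899
t_3 = g(2.305899) = 2.308370
t_4 = g(2.308370) = 2.308276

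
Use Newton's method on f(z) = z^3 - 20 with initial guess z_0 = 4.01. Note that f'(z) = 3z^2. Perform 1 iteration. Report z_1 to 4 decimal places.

3.0879

z_0 = 4.010000: f = 44.481201, f' = 48.240300 → z_1 = 4.010000 - (44.481201)/(48.240300) = 3.087924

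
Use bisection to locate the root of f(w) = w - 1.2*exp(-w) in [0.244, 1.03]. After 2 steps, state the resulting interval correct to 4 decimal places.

f(0.244000) = -0.696185, f(1.030000) = 0.601592 (opposite signs)
step 1: m = 0.637000, f(m) = 0.002348 > 0 → root in [0.244000, 0.637000]
step 2: m = 0.440500, f(m) = -0.331957 < 0 → root in [0.440500, 0.637000]

[0.4405, 0.6370]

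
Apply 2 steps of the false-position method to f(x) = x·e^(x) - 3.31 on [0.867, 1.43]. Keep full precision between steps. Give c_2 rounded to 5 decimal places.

1.08872

f(0.867000) = -1.246747, f(1.430000) = 2.665540
step 1: c = 1.046414, f(c) = -0.330418 < 0 → new bracket [1.046414, 1.430000]
step 2: c = 1.088719, f(c) = -0.075998 < 0 → new bracket [1.088719, 1.430000]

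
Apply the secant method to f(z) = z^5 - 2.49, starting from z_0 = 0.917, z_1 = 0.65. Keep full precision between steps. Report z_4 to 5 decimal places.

f(z_0) = -1.841595, f(z_1) = -2.373971
z_2 = 0.650000 - (-2.373971)·(0.650000 - 0.917000)/(-2.373971 - (-1.841595)) = 1.840605; f(z_2) = 18.635328
z_3 = 1.840605 - (18.635328)·(1.840605 - 0.650000)/(18.635328 - (-2.373971)) = 0.784534; f(z_3) = -2.192793
z_4 = 0.784534 - (-2.192793)·(0.784534 - 1.840605)/(-2.192793 - (18.635328)) = 0.895718; f(z_4) = -1.913426

0.89572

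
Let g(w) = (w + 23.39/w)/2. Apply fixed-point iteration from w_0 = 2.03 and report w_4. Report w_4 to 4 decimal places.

w_1 = g(2.030000) = 6.776084
w_2 = g(6.776084) = 5.113965
w_3 = g(5.113965) = 4.843858
w_4 = g(4.843858) = 4.836327

4.8363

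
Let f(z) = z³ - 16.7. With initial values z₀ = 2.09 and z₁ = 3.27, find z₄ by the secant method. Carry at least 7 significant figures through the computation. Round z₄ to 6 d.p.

f(z_0) = -7.570671, f(z_1) = 18.265783
z_2 = 3.270000 - (18.265783)·(3.270000 - 2.090000)/(18.265783 - (-7.570671)) = 2.435767; f(z_2) = -2.248691
z_3 = 2.435767 - (-2.248691)·(2.435767 - 3.270000)/(-2.248691 - (18.265783)) = 2.527211; f(z_3) = -0.559215
z_4 = 2.527211 - (-0.559215)·(2.527211 - 2.435767)/(-0.559215 - (-2.248691)) = 2.557479; f(z_4) = 0.027705

2.557479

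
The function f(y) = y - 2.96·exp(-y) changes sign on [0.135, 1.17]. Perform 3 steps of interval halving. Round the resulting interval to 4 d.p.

[1.0406, 1.1700]

f(0.135000) = -2.451199, f(1.170000) = 0.251314 (opposite signs)
step 1: m = 0.652500, f(m) = -0.888897 < 0 → root in [0.652500, 1.170000]
step 2: m = 0.911250, f(m) = -0.278733 < 0 → root in [0.911250, 1.170000]
step 3: m = 1.040625, f(m) = -0.004947 < 0 → root in [1.040625, 1.170000]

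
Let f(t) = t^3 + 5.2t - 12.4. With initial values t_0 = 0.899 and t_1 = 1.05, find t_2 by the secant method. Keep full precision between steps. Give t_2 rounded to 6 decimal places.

1.767893

f(t_0) = -6.998627, f(t_1) = -5.782375
t_2 = 1.050000 - (-5.782375)·(1.050000 - 0.899000)/(-5.782375 - (-6.998627)) = 1.767893; f(t_2) = 2.318492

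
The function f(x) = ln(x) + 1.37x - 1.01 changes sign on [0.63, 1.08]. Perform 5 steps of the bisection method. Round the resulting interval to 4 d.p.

f(0.630000) = -0.608935, f(1.080000) = 0.546561 (opposite signs)
step 1: m = 0.855000, f(m) = 0.004696 > 0 → root in [0.630000, 0.855000]
step 2: m = 0.742500, f(m) = -0.290507 < 0 → root in [0.742500, 0.855000]
step 3: m = 0.798750, f(m) = -0.140420 < 0 → root in [0.798750, 0.855000]
step 4: m = 0.826875, f(m) = -0.067283 < 0 → root in [0.826875, 0.855000]
step 5: m = 0.840938, f(m) = -0.031154 < 0 → root in [0.840938, 0.855000]

[0.8409, 0.8550]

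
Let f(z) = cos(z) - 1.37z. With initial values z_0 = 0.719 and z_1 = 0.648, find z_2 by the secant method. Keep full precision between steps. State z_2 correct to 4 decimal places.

f(z_0) = -0.232565, f(z_1) = -0.090467
z_2 = 0.648000 - (-0.090467)·(0.648000 - 0.719000)/(-0.090467 - (-0.232565)) = 0.602797; f(z_2) = -0.002080

0.6028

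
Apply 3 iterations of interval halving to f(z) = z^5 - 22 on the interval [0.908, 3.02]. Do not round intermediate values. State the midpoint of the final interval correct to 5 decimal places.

f(0.908000) = -21.382795, f(3.020000) = 229.208722 (opposite signs)
step 1: m = 1.964000, f(m) = 7.221830 > 0 → root in [0.908000, 1.964000]
step 2: m = 1.436000, f(m) = -15.893783 < 0 → root in [1.436000, 1.964000]
step 3: m = 1.700000, f(m) = -7.801430 < 0 → root in [1.700000, 1.964000]
Midpoint of [1.700000, 1.964000] = 1.832000

1.83200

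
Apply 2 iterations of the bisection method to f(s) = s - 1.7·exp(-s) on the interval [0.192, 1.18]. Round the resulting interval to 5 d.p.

f(0.192000) = -1.211022, f(1.180000) = 0.657626 (opposite signs)
step 1: m = 0.686000, f(m) = -0.170097 < 0 → root in [0.686000, 1.180000]
step 2: m = 0.933000, f(m) = 0.264268 > 0 → root in [0.686000, 0.933000]

[0.68600, 0.93300]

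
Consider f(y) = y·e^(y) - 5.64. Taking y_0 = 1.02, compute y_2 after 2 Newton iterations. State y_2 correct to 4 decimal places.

1.4066

f'(y) = (y + 1)·e^(y)
y_0 = 1.020000: f = -2.811341, f' = 5.601853 → y_1 = 1.020000 - (-2.811341)/(5.601853) = 1.521859
y_1 = 1.521859: f = 1.331231, f' = 11.551965 → y_2 = 1.521859 - (1.331231)/(11.551965) = 1.406621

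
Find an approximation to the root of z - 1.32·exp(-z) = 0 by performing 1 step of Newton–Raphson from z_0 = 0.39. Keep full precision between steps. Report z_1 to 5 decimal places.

0.65599

f'(z) = 1 + 1.32·exp(-z)
z_0 = 0.390000: f = -0.503715, f' = 1.893715 → z_1 = 0.390000 - (-0.503715)/(1.893715) = 0.655993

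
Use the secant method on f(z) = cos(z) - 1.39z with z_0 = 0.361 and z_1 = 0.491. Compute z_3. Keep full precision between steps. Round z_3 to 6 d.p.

0.595424

f(z_0) = 0.433754, f(z_1) = 0.199372
z_2 = 0.491000 - (0.199372)·(0.491000 - 0.361000)/(0.199372 - (0.433754)) = 0.601581; f(z_2) = -0.011757
z_3 = 0.601581 - (-0.011757)·(0.601581 - 0.491000)/(-0.011757 - (0.199372)) = 0.595424; f(z_3) = 0.000272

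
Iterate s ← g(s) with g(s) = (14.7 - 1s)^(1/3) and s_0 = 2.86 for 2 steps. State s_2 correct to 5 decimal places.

2.31588

s_1 = g(2.860000) = 2.279208
s_2 = g(2.279208) = 2.315882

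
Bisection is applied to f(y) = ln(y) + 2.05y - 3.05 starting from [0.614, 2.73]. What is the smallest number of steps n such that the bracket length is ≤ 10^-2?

8

Initial width b − a = 2.73 − 0.614 = 2.116000.
After n steps the width is (b−a)/2^n; need (b−a)/2^n ≤ 10^-2.
So n ≥ log₂(2.116000/10^-2) = log₂(211.6000) ≈ 7.7252.
Hence n = 8.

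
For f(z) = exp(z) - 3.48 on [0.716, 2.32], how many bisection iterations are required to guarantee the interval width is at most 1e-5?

Initial width b − a = 2.32 − 0.716 = 1.604000.
After n steps the width is (b−a)/2^n; need (b−a)/2^n ≤ 1e-5.
So n ≥ log₂(1.604000/1e-5) = log₂(160400.0000) ≈ 17.2913.
Hence n = 18.

18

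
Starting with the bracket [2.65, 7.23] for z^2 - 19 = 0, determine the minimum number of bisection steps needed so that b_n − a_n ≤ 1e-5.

Initial width b − a = 7.23 − 2.65 = 4.580000.
After n steps the width is (b−a)/2^n; need (b−a)/2^n ≤ 1e-5.
So n ≥ log₂(4.580000/1e-5) = log₂(458000.0000) ≈ 18.8050.
Hence n = 19.

19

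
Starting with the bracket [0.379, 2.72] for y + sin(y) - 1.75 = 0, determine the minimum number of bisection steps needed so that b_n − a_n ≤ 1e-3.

Initial width b − a = 2.72 − 0.379 = 2.341000.
After n steps the width is (b−a)/2^n; need (b−a)/2^n ≤ 1e-3.
So n ≥ log₂(2.341000/1e-3) = log₂(2341.0000) ≈ 11.1929.
Hence n = 12.

12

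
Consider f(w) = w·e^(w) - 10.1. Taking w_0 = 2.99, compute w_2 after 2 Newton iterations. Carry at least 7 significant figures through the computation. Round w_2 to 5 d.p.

f'(w) = (w + 1)·e^(w)
w_0 = 2.990000: f = 49.358191, f' = 79.343873 → w_1 = 2.990000 - (49.358191)/(79.343873) = 2.367921
w_1 = 2.367921: f = 15.177957, f' = 35.953128 → w_2 = 2.367921 - (15.177957)/(35.953128) = 1.945761

1.94576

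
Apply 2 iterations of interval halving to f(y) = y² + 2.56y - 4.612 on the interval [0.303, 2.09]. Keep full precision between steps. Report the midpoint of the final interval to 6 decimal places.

1.419875

f(0.303000) = -3.744511, f(2.090000) = 5.106500 (opposite signs)
step 1: m = 1.196500, f(m) = -0.117348 < 0 → root in [1.196500, 2.090000]
step 2: m = 1.643250, f(m) = 2.294991 > 0 → root in [1.196500, 1.643250]
Midpoint of [1.196500, 1.643250] = 1.419875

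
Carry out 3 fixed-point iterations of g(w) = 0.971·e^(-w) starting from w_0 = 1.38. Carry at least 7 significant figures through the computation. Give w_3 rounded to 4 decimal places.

0.4539

w_1 = g(1.380000) = 0.244283
w_2 = g(0.244283) = 0.760551
w_3 = g(0.760551) = 0.453854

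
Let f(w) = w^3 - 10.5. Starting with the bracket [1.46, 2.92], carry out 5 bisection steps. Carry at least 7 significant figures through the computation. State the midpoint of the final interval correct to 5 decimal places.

f(1.460000) = -7.387864, f(2.920000) = 14.397088 (opposite signs)
step 1: m = 2.190000, f(m) = 0.003459 > 0 → root in [1.460000, 2.190000]
step 2: m = 1.825000, f(m) = -4.421609 < 0 → root in [1.825000, 2.190000]
step 3: m = 2.007500, f(m) = -2.409662 < 0 → root in [2.007500, 2.190000]
step 4: m = 2.098750, f(m) = -1.255528 < 0 → root in [2.098750, 2.190000]
step 5: m = 2.144375, f(m) = -0.639426 < 0 → root in [2.144375, 2.190000]
Midpoint of [2.144375, 2.190000] = 2.167187

2.16719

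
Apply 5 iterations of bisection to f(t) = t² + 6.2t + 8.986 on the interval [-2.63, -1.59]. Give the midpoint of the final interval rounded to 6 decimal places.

f(-2.630000) = -0.403100, f(-1.590000) = 1.656100 (opposite signs)
step 1: m = -2.110000, f(m) = 0.356100 > 0 → root in [-2.630000, -2.110000]
step 2: m = -2.370000, f(m) = -0.091100 < 0 → root in [-2.370000, -2.110000]
step 3: m = -2.240000, f(m) = 0.115600 > 0 → root in [-2.370000, -2.240000]
step 4: m = -2.305000, f(m) = 0.008025 > 0 → root in [-2.370000, -2.305000]
step 5: m = -2.337500, f(m) = -0.042594 < 0 → root in [-2.337500, -2.305000]
Midpoint of [-2.337500, -2.305000] = -2.321250

-2.321250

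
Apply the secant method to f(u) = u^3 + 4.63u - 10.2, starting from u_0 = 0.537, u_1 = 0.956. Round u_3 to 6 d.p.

Secant update: u_(k+1) = u_k − f(u_k)·(u_k − u_(k-1))/(f(u_k) − f(u_(k-1))).
f(u_0) = -7.558836, f(u_1) = -4.899997
u_2 = 0.956000 - (-4.899997)·(0.956000 - 0.537000)/(-4.899997 - (-7.558836)) = 1.728179; f(u_2) = 2.962850
u_3 = 1.728179 - (2.962850)·(1.728179 - 0.956000)/(2.962850 - (-4.899997)) = 1.437209; f(u_3) = -0.577065

1.437209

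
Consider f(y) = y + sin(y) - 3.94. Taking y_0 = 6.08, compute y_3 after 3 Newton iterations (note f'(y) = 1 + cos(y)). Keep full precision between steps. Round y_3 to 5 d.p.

Newton update: y ← y − f(y)/f'(y).
y_0 = 6.080000: f = 1.938210, f' = 1.979429 → y_1 = 6.080000 - (1.938210)/(1.979429) = 5.100824
y_1 = 5.100824: f = 0.235321, f' = 1.378740 → y_2 = 5.100824 - (0.235321)/(1.378740) = 4.930146
y_2 = 4.930146: f = 0.013761, f' = 1.216040 → y_3 = 4.930146 - (0.013761)/(1.216040) = 4.918829

4.91883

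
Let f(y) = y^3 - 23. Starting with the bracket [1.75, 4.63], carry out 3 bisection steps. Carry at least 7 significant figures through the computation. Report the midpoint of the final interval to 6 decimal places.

f(1.750000) = -17.640625, f(4.630000) = 76.252847 (opposite signs)
step 1: m = 3.190000, f(m) = 9.461759 > 0 → root in [1.750000, 3.190000]
step 2: m = 2.470000, f(m) = -7.930777 < 0 → root in [2.470000, 3.190000]
step 3: m = 2.830000, f(m) = -0.334813 < 0 → root in [2.830000, 3.190000]
Midpoint of [2.830000, 3.190000] = 3.010000

3.010000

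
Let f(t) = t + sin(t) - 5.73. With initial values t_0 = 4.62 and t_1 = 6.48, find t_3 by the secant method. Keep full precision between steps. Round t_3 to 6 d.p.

Secant update: t_(k+1) = t_k − f(t_k)·(t_k − t_(k-1))/(f(t_k) − f(t_(k-1))).
f(t_0) = -2.105735, f(t_1) = 0.945547
t_2 = 6.480000 - (0.945547)·(6.480000 - 4.620000)/(0.945547 - (-2.105735)) = 5.903614; f(t_2) = -0.196909
t_3 = 5.903614 - (-0.196909)·(5.903614 - 6.480000)/(-0.196909 - (0.945547)) = 6.002957; f(t_3) = -0.003618

6.002957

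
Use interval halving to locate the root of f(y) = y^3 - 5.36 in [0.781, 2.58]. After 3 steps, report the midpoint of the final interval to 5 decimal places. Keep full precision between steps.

1.79294

f(0.781000) = -4.883620, f(2.580000) = 11.813512 (opposite signs)
step 1: m = 1.680500, f(m) = -0.614133 < 0 → root in [1.680500, 2.580000]
step 2: m = 2.130250, f(m) = 4.307000 > 0 → root in [1.680500, 2.130250]
step 3: m = 1.905375, f(m) = 1.557376 > 0 → root in [1.680500, 1.905375]
Midpoint of [1.680500, 1.905375] = 1.792938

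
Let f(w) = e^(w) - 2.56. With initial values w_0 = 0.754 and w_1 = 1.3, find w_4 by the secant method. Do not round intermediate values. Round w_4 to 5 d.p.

0.94010

f(w_0) = -0.434515, f(w_1) = 1.109297
w_2 = 1.300000 - (1.109297)·(1.300000 - 0.754000)/(1.109297 - (-0.434515)) = 0.907675; f(w_2) = -0.081447
w_3 = 0.907675 - (-0.081447)·(0.907675 - 1.300000)/(-0.081447 - (1.109297)) = 0.934510; f(w_3) = -0.014034
w_4 = 0.934510 - (-0.014034)·(0.934510 - 0.907675)/(-0.014034 - (-0.081447)) = 0.940097; f(w_4) = 0.000229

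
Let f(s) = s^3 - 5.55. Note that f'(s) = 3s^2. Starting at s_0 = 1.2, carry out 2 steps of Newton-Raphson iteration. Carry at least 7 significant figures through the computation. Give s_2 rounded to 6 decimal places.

Newton update: s ← s − f(s)/f'(s).
s_0 = 1.200000: f = -3.822000, f' = 4.320000 → s_1 = 1.200000 - (-3.822000)/(4.320000) = 2.084722
s_1 = 2.084722: f = 3.510342, f' = 13.038200 → s_2 = 2.084722 - (3.510342)/(13.038200) = 1.815487

1.815487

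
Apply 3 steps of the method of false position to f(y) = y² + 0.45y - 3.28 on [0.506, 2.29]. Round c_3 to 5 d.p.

1.59373

f(0.506000) = -2.796264, f(2.290000) = 2.994600
step 1: c = 1.367449, f(c) = -0.794731 < 0 → new bracket [1.367449, 2.290000]
step 2: c = 1.560934, f(c) = -0.141063 < 0 → new bracket [1.560934, 2.290000]
step 3: c = 1.593733, f(c) = -0.022836 < 0 → new bracket [1.593733, 2.290000]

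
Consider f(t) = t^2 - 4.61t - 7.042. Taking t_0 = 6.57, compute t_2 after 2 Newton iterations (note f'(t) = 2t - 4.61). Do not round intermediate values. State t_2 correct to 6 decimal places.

Newton update: t ← t − f(t)/f'(t).
t_0 = 6.570000: f = 5.835200, f' = 8.530000 → t_1 = 6.570000 - (5.835200)/(8.530000) = 5.885920
t_1 = 5.885920: f = 0.467965, f' = 7.161841 → t_2 = 5.885920 - (0.467965)/(7.161841) = 5.820579

5.820579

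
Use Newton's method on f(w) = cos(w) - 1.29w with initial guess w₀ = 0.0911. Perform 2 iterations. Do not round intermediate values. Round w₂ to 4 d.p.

Newton update: w ← w − f(w)/f'(w).
f'(w) = -sin(w) - 1.29
w_0 = 0.091100: f = 0.878334, f' = -1.380974 → w_1 = 0.091100 - (0.878334)/(-1.380974) = 0.727125
w_1 = 0.727125: f = -0.190903, f' = -1.954725 → w_2 = 0.727125 - (-0.190903)/(-1.954725) = 0.629463

0.6295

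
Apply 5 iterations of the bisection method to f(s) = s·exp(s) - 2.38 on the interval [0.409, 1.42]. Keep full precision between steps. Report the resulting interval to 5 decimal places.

[0.91450, 0.94609]

f(0.409000) = -1.764328, f(1.420000) = 3.494711 (opposite signs)
step 1: m = 0.914500, f(m) = -0.097840 < 0 → root in [0.914500, 1.420000]
step 2: m = 1.167250, f(m) = 1.370543 > 0 → root in [0.914500, 1.167250]
step 3: m = 1.040875, f(m) = 0.567439 > 0 → root in [0.914500, 1.040875]
step 4: m = 0.977688, f(m) = 0.218988 > 0 → root in [0.914500, 0.977688]
step 5: m = 0.946094, f(m) = 0.056786 > 0 → root in [0.914500, 0.946094]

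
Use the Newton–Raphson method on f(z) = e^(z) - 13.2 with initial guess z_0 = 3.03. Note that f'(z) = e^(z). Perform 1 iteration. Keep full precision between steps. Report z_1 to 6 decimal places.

z_0 = 3.030000: f = 7.497233, f' = 20.697233 → z_1 = 3.030000 - (7.497233)/(20.697233) = 2.667766

2.667766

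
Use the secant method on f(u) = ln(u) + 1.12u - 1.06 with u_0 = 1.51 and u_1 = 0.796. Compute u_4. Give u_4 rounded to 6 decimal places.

f(u_0) = 1.043310, f(u_1) = -0.396636
u_2 = 0.796000 - (-0.396636)·(0.796000 - 1.510000)/(-0.396636 - (1.043310)) = 0.992673; f(u_2) = 0.044439
u_3 = 0.992673 - (0.044439)·(0.992673 - 0.796000)/(0.044439 - (-0.396636)) = 0.972858; f(u_3) = 0.002083
u_4 = 0.972858 - (0.002083)·(0.972858 - 0.992673)/(0.002083 - (0.044439)) = 0.971883; f(u_4) = -0.000011

0.971883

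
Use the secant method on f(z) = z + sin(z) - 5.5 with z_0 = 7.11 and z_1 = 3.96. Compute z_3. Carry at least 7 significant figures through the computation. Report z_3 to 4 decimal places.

Secant update: z_(k+1) = z_k − f(z_k)·(z_k − z_(k-1))/(f(z_k) − f(z_(k-1))).
f(z_0) = 2.345778, f(z_1) = -2.270058
z_2 = 3.960000 - (-2.270058)·(3.960000 - 7.110000)/(-2.270058 - (2.345778)) = 5.509163; f(z_2) = -0.689854
z_3 = 5.509163 - (-0.689854)·(5.509163 - 3.960000)/(-0.689854 - (-2.270058)) = 6.185466; f(z_3) = 0.587902

6.1855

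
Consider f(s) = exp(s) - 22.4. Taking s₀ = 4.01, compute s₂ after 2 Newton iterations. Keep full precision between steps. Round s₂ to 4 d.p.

3.1517

f'(s) = exp(s)
s_0 = 4.010000: f = 32.746871, f' = 55.146871 → s_1 = 4.010000 - (32.746871)/(55.146871) = 3.416188
s_1 = 3.416188: f = 8.053108, f' = 30.453108 → s_2 = 3.416188 - (8.053108)/(30.453108) = 3.151745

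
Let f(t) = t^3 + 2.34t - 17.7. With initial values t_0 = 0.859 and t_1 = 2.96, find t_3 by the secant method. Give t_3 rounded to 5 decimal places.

2.21592

f(t_0) = -15.056100, f(t_1) = 15.160736
t_2 = 2.960000 - (15.160736)·(2.960000 - 0.859000)/(15.160736 - (-15.056100)) = 1.905862; f(t_2) = -6.317597
t_3 = 1.905862 - (-6.317597)·(1.905862 - 2.960000)/(-6.317597 - (15.160736)) = 2.215924; f(t_3) = -1.633837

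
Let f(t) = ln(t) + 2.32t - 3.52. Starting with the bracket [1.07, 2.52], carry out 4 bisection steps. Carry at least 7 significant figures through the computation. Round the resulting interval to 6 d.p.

f(1.070000) = -0.969941, f(2.520000) = 3.250659 (opposite signs)
step 1: m = 1.795000, f(m) = 1.229405 > 0 → root in [1.070000, 1.795000]
step 2: m = 1.432500, f(m) = 0.162821 > 0 → root in [1.070000, 1.432500]
step 3: m = 1.251250, f(m) = -0.392957 < 0 → root in [1.251250, 1.432500]
step 4: m = 1.341875, f(m) = -0.112782 < 0 → root in [1.341875, 1.432500]

[1.341875, 1.432500]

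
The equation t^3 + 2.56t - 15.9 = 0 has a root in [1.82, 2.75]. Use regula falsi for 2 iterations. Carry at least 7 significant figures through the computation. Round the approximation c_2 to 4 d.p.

2.1627

False-position update: c = (a·f(b) − b·f(a))/(f(b) − f(a)); replace the endpoint whose sign matches f(c).
f(1.820000) = -5.212232, f(2.750000) = 11.936875
step 1: c = 2.102661, f(c) = -1.220946 < 0 → new bracket [2.102661, 2.750000]
step 2: c = 2.162729, f(c) = -0.247477 < 0 → new bracket [2.162729, 2.750000]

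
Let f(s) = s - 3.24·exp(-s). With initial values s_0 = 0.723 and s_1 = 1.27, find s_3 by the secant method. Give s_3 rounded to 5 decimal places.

Secant update: s_(k+1) = s_k − f(s_k)·(s_k − s_(k-1))/(f(s_k) − f(s_(k-1))).
f(s_0) = -0.849353, f(s_1) = 0.360106
s_2 = 1.270000 - (0.360106)·(1.270000 - 0.723000)/(0.360106 - (-0.849353)) = 1.107136; f(s_2) = 0.036302
s_3 = 1.107136 - (0.036302)·(1.107136 - 1.270000)/(0.036302 - (0.360106)) = 1.088877; f(s_3) = -0.001689

1.08888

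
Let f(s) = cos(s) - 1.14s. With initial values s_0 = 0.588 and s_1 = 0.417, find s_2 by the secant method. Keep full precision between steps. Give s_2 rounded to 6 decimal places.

f(s_0) = 0.161732, f(s_1) = 0.438928
s_2 = 0.417000 - (0.438928)·(0.417000 - 0.588000)/(0.438928 - (0.161732)) = 0.687771; f(s_2) = -0.011396

0.687771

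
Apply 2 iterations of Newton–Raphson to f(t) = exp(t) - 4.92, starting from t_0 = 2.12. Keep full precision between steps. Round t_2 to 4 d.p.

f'(t) = exp(t)
t_0 = 2.120000: f = 3.411137, f' = 8.331137 → t_1 = 2.120000 - (3.411137)/(8.331137) = 1.710556
t_1 = 1.710556: f = 0.612034, f' = 5.532034 → t_2 = 1.710556 - (0.612034)/(5.532034) = 1.599921

1.5999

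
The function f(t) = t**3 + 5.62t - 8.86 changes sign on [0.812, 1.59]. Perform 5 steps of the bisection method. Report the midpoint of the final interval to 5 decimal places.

1.23747

f(0.812000) = -3.761173, f(1.590000) = 4.095479 (opposite signs)
step 1: m = 1.201000, f(m) = -0.378056 < 0 → root in [1.201000, 1.590000]
step 2: m = 1.395500, f(m) = 1.700335 > 0 → root in [1.201000, 1.395500]
step 3: m = 1.298250, f(m) = 0.624304 > 0 → root in [1.201000, 1.298250]
step 4: m = 1.249625, f(m) = 0.114260 > 0 → root in [1.201000, 1.249625]
step 5: m = 1.225313, f(m) = -0.134071 < 0 → root in [1.225313, 1.249625]
Midpoint of [1.225313, 1.249625] = 1.237469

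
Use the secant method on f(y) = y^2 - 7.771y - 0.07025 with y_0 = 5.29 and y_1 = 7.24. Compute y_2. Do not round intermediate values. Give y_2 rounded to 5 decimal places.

f(y_0) = -13.194740, f(y_1) = -3.914690
y_2 = 7.240000 - (-3.914690)·(7.240000 - 5.290000)/(-3.914690 - (-13.194740)) = 8.062587; f(y_2) = 2.280693

8.06259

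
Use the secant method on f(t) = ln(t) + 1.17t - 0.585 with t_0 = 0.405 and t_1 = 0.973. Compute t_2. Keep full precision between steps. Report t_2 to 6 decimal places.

f(t_0) = -1.015018, f(t_1) = 0.526039
t_2 = 0.973000 - (0.526039)·(0.973000 - 0.405000)/(0.526039 - (-1.015018)) = 0.779114; f(t_2) = 0.076964

0.779114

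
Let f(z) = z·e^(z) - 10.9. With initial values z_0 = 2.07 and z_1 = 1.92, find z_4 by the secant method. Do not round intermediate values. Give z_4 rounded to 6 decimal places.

1.800648

f(z_0) = 5.504384, f(z_1) = 2.196240
z_2 = 1.920000 - (2.196240)·(1.920000 - 2.070000)/(2.196240 - (5.504384)) = 1.820417; f(z_2) = 0.340036
z_3 = 1.820417 - (0.340036)·(1.820417 - 1.920000)/(0.340036 - (2.196240)) = 1.802174; f(z_3) = 0.026247
z_4 = 1.802174 - (0.026247)·(1.802174 - 1.820417)/(0.026247 - (0.340036)) = 1.800648; f(z_4) = 0.000350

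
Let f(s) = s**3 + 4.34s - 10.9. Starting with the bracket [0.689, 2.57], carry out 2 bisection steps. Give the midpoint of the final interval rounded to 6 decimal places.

1.394375

f(0.689000) = -7.582657, f(2.570000) = 17.228393 (opposite signs)
step 1: m = 1.629500, f(m) = 0.498793 > 0 → root in [0.689000, 1.629500]
step 2: m = 1.159250, f(m) = -4.310985 < 0 → root in [1.159250, 1.629500]
Midpoint of [1.159250, 1.629500] = 1.394375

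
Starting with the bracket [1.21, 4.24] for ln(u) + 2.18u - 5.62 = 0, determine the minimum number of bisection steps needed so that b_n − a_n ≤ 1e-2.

9

Initial width b − a = 4.24 − 1.21 = 3.030000.
After n steps the width is (b−a)/2^n; need (b−a)/2^n ≤ 1e-2.
So n ≥ log₂(3.030000/1e-2) = log₂(303.0000) ≈ 8.2432.
Hence n = 9.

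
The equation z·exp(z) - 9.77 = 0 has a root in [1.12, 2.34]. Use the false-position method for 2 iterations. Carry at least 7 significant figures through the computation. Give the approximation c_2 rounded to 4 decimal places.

False-position update: c = (a·f(b) − b·f(a))/(f(b) − f(a)); replace the endpoint whose sign matches f(c).
f(1.120000) = -6.337363, f(2.340000) = 14.522094
step 1: c = 1.490651, f(c) = -3.151529 < 0 → new bracket [1.490651, 2.340000]
step 2: c = 1.642106, f(c) = -1.286824 < 0 → new bracket [1.642106, 2.340000]

1.6421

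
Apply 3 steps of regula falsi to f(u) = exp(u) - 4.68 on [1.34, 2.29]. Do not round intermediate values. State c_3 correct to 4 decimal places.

f(1.340000) = -0.860956, f(2.290000) = 5.194938
step 1: c = 1.475060, f(c) = -0.308702 < 0 → new bracket [1.475060, 2.290000]
step 2: c = 1.520770, f(c) = -0.104251 < 0 → new bracket [1.520770, 2.290000]
step 3: c = 1.535903, f(c) = -0.034479 < 0 → new bracket [1.535903, 2.290000]

1.5359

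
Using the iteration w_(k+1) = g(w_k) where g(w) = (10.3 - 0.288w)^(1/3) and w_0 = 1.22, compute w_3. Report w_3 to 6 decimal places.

w_1 = g(1.220000) = 2.150740
w_2 = g(2.150740) = 2.131248
w_3 = g(2.131248) = 2.131659

2.131659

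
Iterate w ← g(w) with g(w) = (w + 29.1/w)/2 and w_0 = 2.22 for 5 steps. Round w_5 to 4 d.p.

5.3944

w_1 = g(2.220000) = 7.664054
w_2 = g(7.664054) = 5.730500
w_3 = g(5.730500) = 5.404295
w_4 = g(5.404295) = 5.394451
w_5 = g(5.394451) = 5.394442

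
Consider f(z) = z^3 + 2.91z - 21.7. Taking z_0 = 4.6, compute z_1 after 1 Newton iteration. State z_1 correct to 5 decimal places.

f'(z) = 3z^2 + 2.91
z_0 = 4.600000: f = 89.022000, f' = 66.390000 → z_1 = 4.600000 - (89.022000)/(66.390000) = 3.259105

3.25911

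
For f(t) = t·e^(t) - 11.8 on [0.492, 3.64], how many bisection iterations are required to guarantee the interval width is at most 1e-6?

22

Initial width b − a = 3.64 − 0.492 = 3.148000.
After n steps the width is (b−a)/2^n; need (b−a)/2^n ≤ 1e-6.
So n ≥ log₂(3.148000/1e-6) = log₂(3148000.0000) ≈ 21.5860.
Hence n = 22.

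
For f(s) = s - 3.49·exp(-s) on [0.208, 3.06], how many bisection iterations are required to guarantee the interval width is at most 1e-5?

Initial width b − a = 3.06 − 0.208 = 2.852000.
After n steps the width is (b−a)/2^n; need (b−a)/2^n ≤ 1e-5.
So n ≥ log₂(2.852000/1e-5) = log₂(285200.0000) ≈ 18.1216.
Hence n = 19.

19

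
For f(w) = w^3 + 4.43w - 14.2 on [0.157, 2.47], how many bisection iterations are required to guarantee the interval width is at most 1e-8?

28

Initial width b − a = 2.47 − 0.157 = 2.313000.
After n steps the width is (b−a)/2^n; need (b−a)/2^n ≤ 1e-8.
So n ≥ log₂(2.313000/1e-8) = log₂(231300000.0000) ≈ 27.7852.
Hence n = 28.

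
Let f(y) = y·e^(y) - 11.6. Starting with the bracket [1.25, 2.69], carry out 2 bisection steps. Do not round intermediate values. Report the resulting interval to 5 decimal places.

[1.61000, 1.97000]

f(1.250000) = -7.237071, f(2.690000) = 28.028208 (opposite signs)
step 1: m = 1.970000, f(m) = 2.526233 > 0 → root in [1.250000, 1.970000]
step 2: m = 1.610000, f(m) = -3.545474 < 0 → root in [1.610000, 1.970000]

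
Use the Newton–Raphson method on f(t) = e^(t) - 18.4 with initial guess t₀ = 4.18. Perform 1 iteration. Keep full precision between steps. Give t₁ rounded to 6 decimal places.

3.461493

f'(t) = e^(t)
t_0 = 4.180000: f = 46.965853, f' = 65.365853 → t_1 = 4.180000 - (46.965853)/(65.365853) = 3.461493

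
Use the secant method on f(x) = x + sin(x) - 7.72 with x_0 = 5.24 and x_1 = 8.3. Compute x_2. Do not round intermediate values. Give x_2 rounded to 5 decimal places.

7.36024

f(x_0) = -3.344012, f(x_1) = 1.482172
x_2 = 8.300000 - (1.482172)·(8.300000 - 5.240000)/(1.482172 - (-3.344012)) = 7.360242; f(x_2) = 0.520809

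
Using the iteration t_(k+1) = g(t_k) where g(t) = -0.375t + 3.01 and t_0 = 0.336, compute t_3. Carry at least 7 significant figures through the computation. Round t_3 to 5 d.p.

2.28681

t_1 = g(0.336000) = 2.884000
t_2 = g(2.884000) = 1.928500
t_3 = g(1.928500) = 2.286812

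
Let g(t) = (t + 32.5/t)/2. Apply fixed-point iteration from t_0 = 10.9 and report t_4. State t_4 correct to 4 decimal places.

5.7009

t_1 = g(10.900000) = 6.940826
t_2 = g(6.940826) = 5.811633
t_3 = g(5.811633) = 5.701932
t_4 = g(5.701932) = 5.700877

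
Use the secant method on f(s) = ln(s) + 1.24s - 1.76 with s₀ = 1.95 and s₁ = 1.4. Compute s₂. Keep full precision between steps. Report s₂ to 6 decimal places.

1.230406

f(s_0) = 1.325829, f(s_1) = 0.312472
s_2 = 1.400000 - (0.312472)·(1.400000 - 1.950000)/(0.312472 - (1.325829)) = 1.230406; f(s_2) = -0.026953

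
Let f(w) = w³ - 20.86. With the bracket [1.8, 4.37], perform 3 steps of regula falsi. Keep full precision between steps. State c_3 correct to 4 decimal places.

2.6670

False-position update: c = (a·f(b) − b·f(a))/(f(b) − f(a)); replace the endpoint whose sign matches f(c).
f(1.800000) = -15.028000, f(4.370000) = 62.593453
step 1: c = 2.297568, f(c) = -8.731553 < 0 → new bracket [2.297568, 4.370000]
step 2: c = 2.551274, f(c) = -4.253767 < 0 → new bracket [2.551274, 4.370000]
step 3: c = 2.667007, f(c) = -1.889780 < 0 → new bracket [2.667007, 4.370000]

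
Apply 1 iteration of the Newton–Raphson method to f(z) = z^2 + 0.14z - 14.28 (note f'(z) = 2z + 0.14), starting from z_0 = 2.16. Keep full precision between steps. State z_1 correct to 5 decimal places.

z_0 = 2.160000: f = -9.312000, f' = 4.460000 → z_1 = 2.160000 - (-9.312000)/(4.460000) = 4.247892

4.24789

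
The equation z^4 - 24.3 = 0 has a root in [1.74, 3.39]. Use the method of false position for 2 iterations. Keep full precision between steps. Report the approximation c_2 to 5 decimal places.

2.06650

f(1.740000) = -15.133638, f(3.390000) = 107.768362
step 1: c = 1.943174, f(c) = -10.042386 < 0 → new bracket [1.943174, 3.390000]
step 2: c = 2.066504, f(c) = -6.063354 < 0 → new bracket [2.066504, 3.390000]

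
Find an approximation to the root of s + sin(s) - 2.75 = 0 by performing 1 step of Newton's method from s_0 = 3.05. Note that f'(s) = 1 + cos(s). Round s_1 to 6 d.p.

Newton update: s ← s − f(s)/f'(s).
s_0 = 3.050000: f = 0.391465, f' = 0.004192 → s_1 = 3.050000 - (0.391465)/(0.004192) = -90.340971

-90.340971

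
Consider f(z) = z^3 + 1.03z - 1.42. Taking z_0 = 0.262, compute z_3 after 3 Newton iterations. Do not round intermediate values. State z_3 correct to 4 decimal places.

0.8321

f'(z) = 3z^2 + 1.03
z_0 = 0.262000: f = -1.132155, f' = 1.235932 → z_1 = 0.262000 - (-1.132155)/(1.235932) = 1.178034
z_1 = 1.178034: f = 1.428206, f' = 5.193290 → z_2 = 1.178034 - (1.428206)/(5.193290) = 0.903024
z_2 = 0.903024: f = 0.246487, f' = 3.476355 → z_3 = 0.903024 - (0.246487)/(3.476355) = 0.832120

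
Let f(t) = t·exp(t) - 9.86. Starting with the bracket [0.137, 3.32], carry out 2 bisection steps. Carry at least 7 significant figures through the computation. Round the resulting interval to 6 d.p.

[1.728500, 2.524250]

f(0.137000) = -9.702885, f(3.320000) = 81.972364 (opposite signs)
step 1: m = 1.728500, f(m) = -0.124744 < 0 → root in [1.728500, 3.320000]
step 2: m = 2.524250, f(m) = 21.646504 > 0 → root in [1.728500, 2.524250]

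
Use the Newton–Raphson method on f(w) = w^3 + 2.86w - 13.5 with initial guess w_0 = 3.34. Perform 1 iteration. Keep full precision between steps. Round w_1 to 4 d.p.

f'(w) = 3w^2 + 2.86
w_0 = 3.340000: f = 33.312104, f' = 36.326800 → w_1 = 3.340000 - (33.312104)/(36.326800) = 2.422988

2.4230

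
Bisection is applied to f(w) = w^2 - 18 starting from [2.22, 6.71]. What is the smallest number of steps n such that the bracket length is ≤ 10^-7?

Initial width b − a = 6.71 − 2.22 = 4.490000.
After n steps the width is (b−a)/2^n; need (b−a)/2^n ≤ 10^-7.
So n ≥ log₂(4.490000/10^-7) = log₂(44900000.0000) ≈ 25.4202.
Hence n = 26.

26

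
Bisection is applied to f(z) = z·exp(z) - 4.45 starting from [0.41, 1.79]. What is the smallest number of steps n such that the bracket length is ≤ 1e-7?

24

Initial width b − a = 1.79 − 0.41 = 1.380000.
After n steps the width is (b−a)/2^n; need (b−a)/2^n ≤ 1e-7.
So n ≥ log₂(1.380000/1e-7) = log₂(13800000.0000) ≈ 23.7182.
Hence n = 24.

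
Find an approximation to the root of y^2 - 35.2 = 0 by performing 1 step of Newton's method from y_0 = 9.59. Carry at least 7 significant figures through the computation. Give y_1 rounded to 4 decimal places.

f'(y) = 2y
y_0 = 9.590000: f = 56.768100, f' = 19.180000 → y_1 = 9.590000 - (56.768100)/(19.180000) = 6.630245

6.6302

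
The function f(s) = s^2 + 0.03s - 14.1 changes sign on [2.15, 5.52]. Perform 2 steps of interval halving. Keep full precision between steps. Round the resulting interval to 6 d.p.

f(2.150000) = -9.413000, f(5.520000) = 16.536000 (opposite signs)
step 1: m = 3.835000, f(m) = 0.722275 > 0 → root in [2.150000, 3.835000]
step 2: m = 2.992500, f(m) = -5.055169 < 0 → root in [2.992500, 3.835000]

[2.992500, 3.835000]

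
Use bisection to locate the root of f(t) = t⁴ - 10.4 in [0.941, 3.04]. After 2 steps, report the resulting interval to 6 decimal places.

f(0.941000) = -9.615923, f(3.040000) = 75.007171 (opposite signs)
step 1: m = 1.990500, f(m) = 5.298159 > 0 → root in [0.941000, 1.990500]
step 2: m = 1.465750, f(m) = -5.784278 < 0 → root in [1.465750, 1.990500]

[1.465750, 1.990500]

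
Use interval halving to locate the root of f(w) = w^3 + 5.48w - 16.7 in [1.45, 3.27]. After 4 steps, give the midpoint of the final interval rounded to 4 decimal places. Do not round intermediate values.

1.8481

f(1.450000) = -5.705375, f(3.270000) = 36.185383 (opposite signs)
step 1: m = 2.360000, f(m) = 9.377056 > 0 → root in [1.450000, 2.360000]
step 2: m = 1.905000, f(m) = 0.652693 > 0 → root in [1.450000, 1.905000]
step 3: m = 1.677500, f(m) = -2.786805 < 0 → root in [1.677500, 1.905000]
step 4: m = 1.791250, f(m) = -1.136587 < 0 → root in [1.791250, 1.905000]
Midpoint of [1.791250, 1.905000] = 1.848125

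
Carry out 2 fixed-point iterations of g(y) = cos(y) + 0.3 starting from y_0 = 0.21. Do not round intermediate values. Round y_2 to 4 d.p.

0.5886

y_1 = g(0.210000) = 1.278031
y_2 = g(1.278031) = 0.588601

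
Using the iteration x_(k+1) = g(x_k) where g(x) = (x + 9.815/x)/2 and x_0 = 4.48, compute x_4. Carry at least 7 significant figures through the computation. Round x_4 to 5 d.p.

x_1 = g(4.480000) = 3.335424
x_2 = g(3.335424) = 3.139039
x_3 = g(3.139039) = 3.132896
x_4 = g(3.132896) = 3.132890

3.13289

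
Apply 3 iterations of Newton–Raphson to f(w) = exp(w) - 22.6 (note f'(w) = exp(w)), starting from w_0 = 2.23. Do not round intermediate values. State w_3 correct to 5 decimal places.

3.12529

Newton update: w ← w − f(w)/f'(w).
w_0 = 2.230000: f = -13.300134, f' = 9.299866 → w_1 = 2.230000 - (-13.300134)/(9.299866) = 3.660143
w_1 = 3.660143: f = 16.266882, f' = 38.866882 → w_2 = 3.660143 - (16.266882)/(38.866882) = 3.241614
w_2 = 3.241614: f = 2.974977, f' = 25.574977 → w_3 = 3.241614 - (2.974977)/(25.574977) = 3.125291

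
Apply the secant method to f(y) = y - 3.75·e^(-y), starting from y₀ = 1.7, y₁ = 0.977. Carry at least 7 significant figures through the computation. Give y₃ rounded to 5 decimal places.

1.16855

f(y_0) = 1.014937, f(y_1) = -0.434645
y_2 = 0.977000 - (-0.434645)·(0.977000 - 1.700000)/(-0.434645 - (1.014937)) = 1.193786; f(y_2) = 0.057266
y_3 = 1.193786 - (0.057266)·(1.193786 - 0.977000)/(0.057266 - (-0.434645)) = 1.168548; f(y_3) = 0.002981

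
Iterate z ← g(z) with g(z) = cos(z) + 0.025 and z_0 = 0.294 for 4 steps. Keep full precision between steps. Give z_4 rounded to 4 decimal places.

z_1 = g(0.294000) = 0.982092
z_2 = g(0.982092) = 0.580284
z_3 = g(0.580284) = 0.861307
z_4 = g(0.861307) = 0.676446

0.6764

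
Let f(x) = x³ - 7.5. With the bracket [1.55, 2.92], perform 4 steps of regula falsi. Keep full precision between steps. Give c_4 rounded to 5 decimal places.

f(1.550000) = -3.776125, f(2.920000) = 17.397088
step 1: c = 1.794332, f(c) = -1.722921 < 0 → new bracket [1.794332, 2.920000]
step 2: c = 1.895767, f(c) = -0.686743 < 0 → new bracket [1.895767, 2.920000]
step 3: c = 1.934663, f(c) = -0.258713 < 0 → new bracket [1.934663, 2.920000]
step 4: c = 1.949101, f(c) = -0.095376 < 0 → new bracket [1.949101, 2.920000]

1.94910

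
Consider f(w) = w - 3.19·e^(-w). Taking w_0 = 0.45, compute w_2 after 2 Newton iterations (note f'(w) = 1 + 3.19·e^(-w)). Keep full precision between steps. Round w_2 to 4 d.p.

1.0784

w_0 = 0.450000: f = -1.584034, f' = 3.034034 → w_1 = 0.450000 - (-1.584034)/(3.034034) = 0.972088
w_1 = 0.972088: f = -0.234664, f' = 2.206752 → w_2 = 0.972088 - (-0.234664)/(2.206752) = 1.078427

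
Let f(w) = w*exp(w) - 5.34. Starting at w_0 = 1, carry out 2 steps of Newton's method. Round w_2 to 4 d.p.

1.3737

Newton update: w ← w − f(w)/f'(w).
f'(w) = (w+1)*exp(w)
w_0 = 1.000000: f = -2.621718, f' = 5.436564 → w_1 = 1.000000 - (-2.621718)/(5.436564) = 1.482238
w_1 = 1.482238: f = 1.185981, f' = 10.928770 → w_2 = 1.482238 - (1.185981)/(10.928770) = 1.373719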